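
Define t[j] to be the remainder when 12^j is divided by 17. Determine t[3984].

Listing terms: t[0] = 1, t[1] = 12, t[2] = 8, t[3] = 11, t[4] = 13, t[5] = 3, t[6] = 2, t[7] = 7, t[8] = 16, t[9] = 5, t[10] = 9, t[11] = 6, t[12] = 4, t[13] = 14, t[14] = 15, t[15] = 10, t[16] = 1.
The sequence repeats with period 16.
(3984 - 0) mod 16 = 0, so t[3984] = t[0] = 1.

1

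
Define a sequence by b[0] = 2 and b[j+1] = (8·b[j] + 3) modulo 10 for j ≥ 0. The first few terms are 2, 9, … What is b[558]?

5

Listing terms: b[0] = 2,  b[1] = 9,  b[2] = 5,  b[3] = 3,  b[4] = 7,  b[5] = 9.
Since b[5] = b[1] = 9, the sequence is eventually periodic: after a pre-period of length 1 it cycles with period 4.
For j ≥ 1, b[j] depends only on (j - 1) mod 4. (558 - 1) mod 4 = 1, so b[558] = b[2] = 5.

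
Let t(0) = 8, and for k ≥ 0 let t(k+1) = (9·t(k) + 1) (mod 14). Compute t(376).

t(0) = 8, t(1) = 3, t(2) = 0, t(3) = 1, t(4) = 10, t(5) = 7, t(6) = 8.
Since t(6) = t(0) = 8, the sequence is periodic with period 6.
(376 - 0) mod 6 = 4, so t(376) = t(4) = 10.

10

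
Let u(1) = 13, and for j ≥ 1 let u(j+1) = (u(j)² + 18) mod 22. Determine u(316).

21

Computing terms: u(1) = 13, u(2) = 11, u(3) = 7, u(4) = 1, u(5) = 19, u(6) = 5, u(7) = 21, u(8) = 19.
Since u(8) = u(5) = 19, the sequence is eventually periodic: after a pre-period of length 4 it cycles with period 3.
For j ≥ 5, u(j) depends only on (j - 5) mod 3. (316 - 5) mod 3 = 2, so u(316) = u(7) = 21.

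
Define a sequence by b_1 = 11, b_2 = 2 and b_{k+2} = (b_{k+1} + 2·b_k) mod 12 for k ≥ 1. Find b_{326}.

b_1 = 11,  b_2 = 2,  b_3 = 0,  b_4 = 4,  b_5 = 4,  b_6 = 0,  b_7 = 8,  b_8 = 8,  b_9 = 0,  b_{10} = 4.
Since (b_9, b_{10}) = (b_3, b_4) = (0, 4) (two consecutive terms determine the rest), the sequence is eventually periodic: after a pre-period of length 2 it cycles with period 6.
For k ≥ 3, b_k depends only on (k - 3) mod 6. (326 - 3) mod 6 = 5, so b_{326} = b_8 = 8.

8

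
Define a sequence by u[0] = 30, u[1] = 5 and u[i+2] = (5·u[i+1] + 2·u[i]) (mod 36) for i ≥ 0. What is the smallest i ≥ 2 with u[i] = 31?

Computing terms: u[0] = 30,  u[1] = 5,  u[2] = 13,  u[3] = 3,  u[4] = 5,  u[5] = 31,  u[6] = 21,  u[7] = 23,  u[8] = 13,  u[9] = 3.
Since (u[8], u[9]) = (u[2], u[3]) = (13, 3) (two consecutive terms determine the rest), the sequence is eventually periodic: after a pre-period of length 2 it cycles with period 6.
The value 31 first appears (with i ≥ 2) at u[5].

5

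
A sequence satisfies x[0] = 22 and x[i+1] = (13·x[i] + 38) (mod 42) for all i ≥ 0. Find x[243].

x[0] = 22,  x[1] = 30,  x[2] = 8,  x[3] = 16,  x[4] = 36,  x[5] = 2,  x[6] = 22.
The sequence repeats with period 6.
So x[243] = x[0 + ((243-0) mod 6)] = x[3] = 16.

16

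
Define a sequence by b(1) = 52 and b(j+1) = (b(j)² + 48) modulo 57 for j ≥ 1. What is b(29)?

52

We have b(1) = 52; b(2) = 16; b(3) = 19; b(4) = 10; b(5) = 34; b(6) = 7; b(7) = 40; b(8) = 52.
The sequence repeats with period 7.
(29 - 1) mod 7 = 0, so b(29) = b(1) = 52.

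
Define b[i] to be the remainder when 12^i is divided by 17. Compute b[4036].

13

We have b[0] = 1; b[1] = 12; b[2] = 8; b[3] = 11; b[4] = 13; b[5] = 3; b[6] = 2; b[7] = 7; b[8] = 16; b[9] = 5; b[10] = 9; b[11] = 6; b[12] = 4; b[13] = 14; b[14] = 15; b[15] = 10; b[16] = 1.
Since b[16] = b[0] = 1, the sequence is periodic with period 16.
So b[4036] = b[0 + ((4036-0) mod 16)] = b[4] = 13.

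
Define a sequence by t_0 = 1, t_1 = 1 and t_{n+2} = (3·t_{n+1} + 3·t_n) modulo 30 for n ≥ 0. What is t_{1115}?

t_0 = 1, t_1 = 1, t_2 = 6, t_3 = 21, t_4 = 21, t_5 = 6, t_6 = 21.
Since (t_5, t_6) = (t_2, t_3) = (6, 21) (two consecutive terms determine the rest), the sequence is eventually periodic: after a pre-period of length 2 it cycles with period 3.
For n ≥ 2, t_n depends only on (n - 2) mod 3. (1115 - 2) mod 3 = 0, so t_{1115} = t_2 = 6.

6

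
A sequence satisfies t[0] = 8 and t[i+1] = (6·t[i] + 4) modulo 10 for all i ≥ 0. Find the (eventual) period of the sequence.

Listing terms: t[0] = 8, t[1] = 2, t[2] = 6, t[3] = 0, t[4] = 4, t[5] = 8.
The sequence repeats with period 5.

5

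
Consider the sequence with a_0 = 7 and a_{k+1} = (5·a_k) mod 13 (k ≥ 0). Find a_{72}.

7

a_0 = 7; a_1 = 9; a_2 = 6; a_3 = 4; a_4 = 7.
The sequence repeats with period 4.
So a_{72} = a_{0 + ((72-0) mod 4)} = a_0 = 7.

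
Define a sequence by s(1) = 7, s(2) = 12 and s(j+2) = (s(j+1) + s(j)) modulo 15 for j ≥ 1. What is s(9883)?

4

We have s(1) = 7, s(2) = 12, s(3) = 4, s(4) = 1, s(5) = 5, s(6) = 6, s(7) = 11, s(8) = 2, s(9) = 13, s(10) = 0, s(11) = 13, s(12) = 13, s(13) = 11, s(14) = 9, s(15) = 5, s(16) = 14, s(17) = 4, s(18) = 3, s(19) = 7, s(20) = 10, s(21) = 2, s(22) = 12, s(23) = 14, s(24) = 11, s(25) = 10, s(26) = 6, s(27) = 1, s(28) = 7, s(29) = 8, s(30) = 0, s(31) = 8, s(32) = 8, s(33) = 1, s(34) = 9, s(35) = 10, s(36) = 4, s(37) = 14, s(38) = 3, s(39) = 2, s(40) = 5, s(41) = 7, s(42) = 12.
The sequence repeats with period 40.
So s(9883) = s(1 + ((9883-1) mod 40)) = s(3) = 4.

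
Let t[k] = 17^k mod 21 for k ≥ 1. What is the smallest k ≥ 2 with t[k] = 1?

6

t[1] = 17; t[2] = 16; t[3] = 20; t[4] = 4; t[5] = 5; t[6] = 1; t[7] = 17.
The sequence repeats with period 6.
The value 1 first appears (with k ≥ 2) at t[6].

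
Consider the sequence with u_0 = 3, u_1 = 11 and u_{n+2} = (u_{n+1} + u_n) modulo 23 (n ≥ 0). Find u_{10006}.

5

Computing terms: u_0 = 3, u_1 = 11, u_2 = 14, u_3 = 2, u_4 = 16, u_5 = 18, u_6 = 11, u_7 = 6, u_8 = 17, u_9 = 0, u_{10} = 17, u_{11} = 17, u_{12} = 11, u_{13} = 5, u_{14} = 16, u_{15} = 21, u_{16} = 14, u_{17} = 12, u_{18} = 3, u_{19} = 15, u_{20} = 18, u_{21} = 10, u_{22} = 5, u_{23} = 15, u_{24} = 20, u_{25} = 12, u_{26} = 9, u_{27} = 21, u_{28} = 7, u_{29} = 5, u_{30} = 12, u_{31} = 17, u_{32} = 6, u_{33} = 0, u_{34} = 6, u_{35} = 6, u_{36} = 12, u_{37} = 18, u_{38} = 7, u_{39} = 2, u_{40} = 9, u_{41} = 11, u_{42} = 20, u_{43} = 8, u_{44} = 5, u_{45} = 13, u_{46} = 18, u_{47} = 8, u_{48} = 3, u_{49} = 11.
Since (u_{48}, u_{49}) = (u_0, u_1) = (3, 11) (two consecutive terms determine the rest), the sequence is periodic with period 48.
So u_{10006} = u_{0 + ((10006-0) mod 48)} = u_{22} = 5.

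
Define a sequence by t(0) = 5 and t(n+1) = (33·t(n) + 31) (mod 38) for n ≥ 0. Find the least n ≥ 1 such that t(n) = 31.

Computing terms: t(0) = 5; t(1) = 6; t(2) = 1; t(3) = 26; t(4) = 15; t(5) = 32; t(6) = 23; t(7) = 30; t(8) = 33; t(9) = 18; t(10) = 17; t(11) = 22; t(12) = 35; t(13) = 8; t(14) = 29; t(15) = 0; t(16) = 31; t(17) = 28; t(18) = 5.
Since t(18) = t(0) = 5, the sequence is periodic with period 18.
The value 31 first appears (with n ≥ 1) at t(16).

16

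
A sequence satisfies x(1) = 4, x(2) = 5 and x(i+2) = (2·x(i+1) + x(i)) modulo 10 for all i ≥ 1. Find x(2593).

4

We have x(1) = 4; x(2) = 5; x(3) = 4; x(4) = 3; x(5) = 0; x(6) = 3; x(7) = 6; x(8) = 5; x(9) = 6; x(10) = 7; x(11) = 0; x(12) = 7; x(13) = 4; x(14) = 5.
The sequence repeats with period 12.
So x(2593) = x(1 + ((2593-1) mod 12)) = x(1) = 4.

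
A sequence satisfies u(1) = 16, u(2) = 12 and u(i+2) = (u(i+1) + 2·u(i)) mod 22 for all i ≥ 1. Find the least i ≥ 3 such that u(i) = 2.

4

Computing terms: u(1) = 16; u(2) = 12; u(3) = 0; u(4) = 2; u(5) = 2; u(6) = 6; u(7) = 10; u(8) = 0; u(9) = 20; u(10) = 20; u(11) = 16; u(12) = 12.
The sequence repeats with period 10.
The value 2 first appears (with i ≥ 3) at u(4).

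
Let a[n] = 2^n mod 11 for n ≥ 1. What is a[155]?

10

We have a[1] = 2; a[2] = 4; a[3] = 8; a[4] = 5; a[5] = 10; a[6] = 9; a[7] = 7; a[8] = 3; a[9] = 6; a[10] = 1; a[11] = 2.
Since a[11] = a[1] = 2, the sequence is periodic with period 10.
(155 - 1) mod 10 = 4, so a[155] = a[5] = 10.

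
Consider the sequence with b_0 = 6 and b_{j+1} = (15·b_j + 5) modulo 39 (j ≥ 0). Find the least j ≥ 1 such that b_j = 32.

12

We have b_0 = 6, b_1 = 17, b_2 = 26, b_3 = 5, b_4 = 2, b_5 = 35, b_6 = 23, b_7 = 38, b_8 = 29, b_9 = 11, b_{10} = 14, b_{11} = 20, b_{12} = 32, b_{13} = 17.
Since b_{13} = b_1 = 17, the sequence is eventually periodic: after a pre-period of length 1 it cycles with period 12.
The value 32 first appears (with j ≥ 1) at b_{12}.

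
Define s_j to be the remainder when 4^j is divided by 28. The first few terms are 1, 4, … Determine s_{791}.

16

Listing terms: s_0 = 1; s_1 = 4; s_2 = 16; s_3 = 8; s_4 = 4.
Since s_4 = s_1 = 4, the sequence is eventually periodic: after a pre-period of length 1 it cycles with period 3.
For j ≥ 1, s_j depends only on (j - 1) mod 3. (791 - 1) mod 3 = 1, so s_{791} = s_2 = 16.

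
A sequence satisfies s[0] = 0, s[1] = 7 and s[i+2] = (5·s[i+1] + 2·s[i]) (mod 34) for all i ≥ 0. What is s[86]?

21

s[0] = 0, s[1] = 7, s[2] = 1, s[3] = 19, s[4] = 29, s[5] = 13, s[6] = 21, s[7] = 29, s[8] = 17, s[9] = 7, s[10] = 1.
Since (s[9], s[10]) = (s[1], s[2]) = (7, 1) (two consecutive terms determine the rest), the sequence is eventually periodic: after a pre-period of length 1 it cycles with period 8.
For i ≥ 1, s[i] depends only on (i - 1) mod 8. (86 - 1) mod 8 = 5, so s[86] = s[6] = 21.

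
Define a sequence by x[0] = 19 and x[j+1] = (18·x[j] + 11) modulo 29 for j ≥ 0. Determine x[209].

3

We have x[0] = 19, x[1] = 5, x[2] = 14, x[3] = 2, x[4] = 18, x[5] = 16, x[6] = 9, x[7] = 28, x[8] = 22, x[9] = 1, x[10] = 0, x[11] = 11, x[12] = 6, x[13] = 3, x[14] = 7, x[15] = 21, x[16] = 12, x[17] = 24, x[18] = 8, x[19] = 10, x[20] = 17, x[21] = 27, x[22] = 4, x[23] = 25, x[24] = 26, x[25] = 15, x[26] = 20, x[27] = 23, x[28] = 19.
The sequence repeats with period 28.
(209 - 0) mod 28 = 13, so x[209] = x[13] = 3.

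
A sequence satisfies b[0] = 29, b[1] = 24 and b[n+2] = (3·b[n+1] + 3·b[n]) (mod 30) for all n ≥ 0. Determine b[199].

Listing terms: b[0] = 29,  b[1] = 24,  b[2] = 9,  b[3] = 9,  b[4] = 24,  b[5] = 9.
Since (b[4], b[5]) = (b[1], b[2]) = (24, 9) (two consecutive terms determine the rest), the sequence is eventually periodic: after a pre-period of length 1 it cycles with period 3.
For n ≥ 1, b[n] depends only on (n - 1) mod 3. (199 - 1) mod 3 = 0, so b[199] = b[1] = 24.

24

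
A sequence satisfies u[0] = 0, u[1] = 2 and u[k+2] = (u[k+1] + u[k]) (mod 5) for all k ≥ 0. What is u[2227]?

u[0] = 0; u[1] = 2; u[2] = 2; u[3] = 4; u[4] = 1; u[5] = 0; u[6] = 1; u[7] = 1; u[8] = 2; u[9] = 3; u[10] = 0; u[11] = 3; u[12] = 3; u[13] = 1; u[14] = 4; u[15] = 0; u[16] = 4; u[17] = 4; u[18] = 3; u[19] = 2; u[20] = 0; u[21] = 2.
Since (u[20], u[21]) = (u[0], u[1]) = (0, 2) (two consecutive terms determine the rest), the sequence is periodic with period 20.
(2227 - 0) mod 20 = 7, so u[2227] = u[7] = 1.

1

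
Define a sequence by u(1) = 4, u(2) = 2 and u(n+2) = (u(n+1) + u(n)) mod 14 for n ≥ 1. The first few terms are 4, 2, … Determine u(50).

Computing terms: u(1) = 4,  u(2) = 2,  u(3) = 6,  u(4) = 8,  u(5) = 0,  u(6) = 8,  u(7) = 8,  u(8) = 2,  u(9) = 10,  u(10) = 12,  u(11) = 8,  u(12) = 6,  u(13) = 0,  u(14) = 6,  u(15) = 6,  u(16) = 12,  u(17) = 4,  u(18) = 2.
The sequence repeats with period 16.
(50 - 1) mod 16 = 1, so u(50) = u(2) = 2.

2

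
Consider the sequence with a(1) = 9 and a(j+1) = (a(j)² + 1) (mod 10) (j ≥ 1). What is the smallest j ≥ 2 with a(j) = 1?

7

We have a(1) = 9,  a(2) = 2,  a(3) = 5,  a(4) = 6,  a(5) = 7,  a(6) = 0,  a(7) = 1,  a(8) = 2.
Since a(8) = a(2) = 2, the sequence is eventually periodic: after a pre-period of length 1 it cycles with period 6.
The value 1 first appears (with j ≥ 2) at a(7).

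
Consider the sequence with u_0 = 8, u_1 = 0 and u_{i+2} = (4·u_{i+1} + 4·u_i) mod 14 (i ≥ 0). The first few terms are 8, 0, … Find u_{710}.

Computing terms: u_0 = 8, u_1 = 0, u_2 = 4, u_3 = 2, u_4 = 10, u_5 = 6, u_6 = 8, u_7 = 0.
Since (u_6, u_7) = (u_0, u_1) = (8, 0) (two consecutive terms determine the rest), the sequence is periodic with period 6.
(710 - 0) mod 6 = 2, so u_{710} = u_2 = 4.

4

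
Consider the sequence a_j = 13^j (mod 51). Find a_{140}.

Computing terms: a_0 = 1; a_1 = 13; a_2 = 16; a_3 = 4; a_4 = 1.
The sequence repeats with period 4.
So a_{140} = a_{0 + ((140-0) mod 4)} = a_0 = 1.

1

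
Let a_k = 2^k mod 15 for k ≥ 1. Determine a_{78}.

4

Listing terms: a_1 = 2, a_2 = 4, a_3 = 8, a_4 = 1, a_5 = 2.
Since a_5 = a_1 = 2, the sequence is periodic with period 4.
So a_{78} = a_{1 + ((78-1) mod 4)} = a_2 = 4.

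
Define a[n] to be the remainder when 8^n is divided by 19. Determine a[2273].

12

a[0] = 1; a[1] = 8; a[2] = 7; a[3] = 18; a[4] = 11; a[5] = 12; a[6] = 1.
The sequence repeats with period 6.
So a[2273] = a[0 + ((2273-0) mod 6)] = a[5] = 12.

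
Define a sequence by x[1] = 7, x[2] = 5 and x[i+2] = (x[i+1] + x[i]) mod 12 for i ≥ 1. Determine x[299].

9

Listing terms: x[1] = 7; x[2] = 5; x[3] = 0; x[4] = 5; x[5] = 5; x[6] = 10; x[7] = 3; x[8] = 1; x[9] = 4; x[10] = 5; x[11] = 9; x[12] = 2; x[13] = 11; x[14] = 1; x[15] = 0; x[16] = 1; x[17] = 1; x[18] = 2; x[19] = 3; x[20] = 5; x[21] = 8; x[22] = 1; x[23] = 9; x[24] = 10; x[25] = 7; x[26] = 5.
Since (x[25], x[26]) = (x[1], x[2]) = (7, 5) (two consecutive terms determine the rest), the sequence is periodic with period 24.
So x[299] = x[1 + ((299-1) mod 24)] = x[11] = 9.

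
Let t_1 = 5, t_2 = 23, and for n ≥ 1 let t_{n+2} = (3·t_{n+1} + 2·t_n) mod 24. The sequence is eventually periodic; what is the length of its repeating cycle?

t_1 = 5,  t_2 = 23,  t_3 = 7,  t_4 = 19,  t_5 = 23,  t_6 = 11,  t_7 = 7,  t_8 = 19.
Since (t_7, t_8) = (t_3, t_4) = (7, 19) (two consecutive terms determine the rest), the sequence is eventually periodic: after a pre-period of length 2 it cycles with period 4.

4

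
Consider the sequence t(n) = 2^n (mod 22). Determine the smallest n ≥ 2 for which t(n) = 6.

We have t(1) = 2,  t(2) = 4,  t(3) = 8,  t(4) = 16,  t(5) = 10,  t(6) = 20,  t(7) = 18,  t(8) = 14,  t(9) = 6,  t(10) = 12,  t(11) = 2.
The sequence repeats with period 10.
The value 6 first appears (with n ≥ 2) at t(9).

9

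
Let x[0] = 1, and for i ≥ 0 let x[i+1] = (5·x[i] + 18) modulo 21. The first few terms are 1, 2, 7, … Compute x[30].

1

Listing terms: x[0] = 1; x[1] = 2; x[2] = 7; x[3] = 11; x[4] = 10; x[5] = 5; x[6] = 1.
The sequence repeats with period 6.
(30 - 0) mod 6 = 0, so x[30] = x[0] = 1.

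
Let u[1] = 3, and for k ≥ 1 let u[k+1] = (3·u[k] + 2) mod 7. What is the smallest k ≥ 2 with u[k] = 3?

Computing terms: u[1] = 3, u[2] = 4, u[3] = 0, u[4] = 2, u[5] = 1, u[6] = 5, u[7] = 3.
The sequence repeats with period 6.
The value 3 next appears (with k ≥ 2) at u[7].

7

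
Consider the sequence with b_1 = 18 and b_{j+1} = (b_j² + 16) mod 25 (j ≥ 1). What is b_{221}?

0

Computing terms: b_1 = 18,  b_2 = 15,  b_3 = 16,  b_4 = 22,  b_5 = 0,  b_6 = 16.
Since b_6 = b_3 = 16, the sequence is eventually periodic: after a pre-period of length 2 it cycles with period 3.
For j ≥ 3, b_j depends only on (j - 3) mod 3. (221 - 3) mod 3 = 2, so b_{221} = b_5 = 0.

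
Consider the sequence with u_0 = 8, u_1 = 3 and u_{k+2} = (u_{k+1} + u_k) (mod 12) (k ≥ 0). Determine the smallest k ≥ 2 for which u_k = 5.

Computing terms: u_0 = 8, u_1 = 3, u_2 = 11, u_3 = 2, u_4 = 1, u_5 = 3, u_6 = 4, u_7 = 7, u_8 = 11, u_9 = 6, u_{10} = 5, u_{11} = 11, u_{12} = 4, u_{13} = 3, u_{14} = 7, u_{15} = 10, u_{16} = 5, u_{17} = 3, u_{18} = 8, u_{19} = 11, u_{20} = 7, u_{21} = 6, u_{22} = 1, u_{23} = 7, u_{24} = 8, u_{25} = 3.
The sequence repeats with period 24.
The value 5 first appears (with k ≥ 2) at u_{10}.

10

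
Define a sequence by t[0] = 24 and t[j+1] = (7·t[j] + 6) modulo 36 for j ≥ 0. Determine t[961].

t[0] = 24, t[1] = 30, t[2] = 0, t[3] = 6, t[4] = 12, t[5] = 18, t[6] = 24.
The sequence repeats with period 6.
So t[961] = t[0 + ((961-0) mod 6)] = t[1] = 30.

30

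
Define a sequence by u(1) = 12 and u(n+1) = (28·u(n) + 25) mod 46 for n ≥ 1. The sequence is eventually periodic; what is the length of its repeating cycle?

u(1) = 12,  u(2) = 39,  u(3) = 13,  u(4) = 21,  u(5) = 15,  u(6) = 31,  u(7) = 19,  u(8) = 5,  u(9) = 27,  u(10) = 45,  u(11) = 43,  u(12) = 33,  u(13) = 29,  u(14) = 9,  u(15) = 1,  u(16) = 7,  u(17) = 37,  u(18) = 3,  u(19) = 17,  u(20) = 41,  u(21) = 23,  u(22) = 25,  u(23) = 35,  u(24) = 39.
Since u(24) = u(2) = 39, the sequence is eventually periodic: after a pre-period of length 1 it cycles with period 22.

22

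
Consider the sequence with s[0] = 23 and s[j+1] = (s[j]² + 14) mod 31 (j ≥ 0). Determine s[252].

23

s[0] = 23; s[1] = 16; s[2] = 22; s[3] = 2; s[4] = 18; s[5] = 28; s[6] = 23.
Since s[6] = s[0] = 23, the sequence is periodic with period 6.
So s[252] = s[0 + ((252-0) mod 6)] = s[0] = 23.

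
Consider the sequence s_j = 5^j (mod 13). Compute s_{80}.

s_1 = 5, s_2 = 12, s_3 = 8, s_4 = 1, s_5 = 5.
The sequence repeats with period 4.
So s_{80} = s_{1 + ((80-1) mod 4)} = s_4 = 1.

1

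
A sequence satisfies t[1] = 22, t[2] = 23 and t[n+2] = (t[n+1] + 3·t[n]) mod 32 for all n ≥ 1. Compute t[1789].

6

Computing terms: t[1] = 22,  t[2] = 23,  t[3] = 25,  t[4] = 30,  t[5] = 9,  t[6] = 3,  t[7] = 30,  t[8] = 7,  t[9] = 1,  t[10] = 22,  t[11] = 25,  t[12] = 27,  t[13] = 6,  t[14] = 23,  t[15] = 9,  t[16] = 14,  t[17] = 9,  t[18] = 19,  t[19] = 14,  t[20] = 7,  t[21] = 17,  t[22] = 6,  t[23] = 25,  t[24] = 11,  t[25] = 22,  t[26] = 23.
The sequence repeats with period 24.
So t[1789] = t[1 + ((1789-1) mod 24)] = t[13] = 6.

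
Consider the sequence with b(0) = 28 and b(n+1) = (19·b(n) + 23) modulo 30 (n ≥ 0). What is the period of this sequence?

Computing terms: b(0) = 28,  b(1) = 15,  b(2) = 8,  b(3) = 25,  b(4) = 18,  b(5) = 5,  b(6) = 28.
Since b(6) = b(0) = 28, the sequence is periodic with period 6.

6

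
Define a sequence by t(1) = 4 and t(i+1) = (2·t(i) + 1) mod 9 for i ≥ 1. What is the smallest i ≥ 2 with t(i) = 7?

5

t(1) = 4, t(2) = 0, t(3) = 1, t(4) = 3, t(5) = 7, t(6) = 6, t(7) = 4.
The sequence repeats with period 6.
The value 7 first appears (with i ≥ 2) at t(5).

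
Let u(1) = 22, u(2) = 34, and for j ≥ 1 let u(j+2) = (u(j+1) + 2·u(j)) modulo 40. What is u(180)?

u(1) = 22,  u(2) = 34,  u(3) = 38,  u(4) = 26,  u(5) = 22,  u(6) = 34.
Since (u(5), u(6)) = (u(1), u(2)) = (22, 34) (two consecutive terms determine the rest), the sequence is periodic with period 4.
So u(180) = u(1 + ((180-1) mod 4)) = u(4) = 26.

26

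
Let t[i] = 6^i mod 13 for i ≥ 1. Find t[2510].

10

t[1] = 6; t[2] = 10; t[3] = 8; t[4] = 9; t[5] = 2; t[6] = 12; t[7] = 7; t[8] = 3; t[9] = 5; t[10] = 4; t[11] = 11; t[12] = 1; t[13] = 6.
Since t[13] = t[1] = 6, the sequence is periodic with period 12.
So t[2510] = t[1 + ((2510-1) mod 12)] = t[2] = 10.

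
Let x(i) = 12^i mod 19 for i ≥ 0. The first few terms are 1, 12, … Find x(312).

x(0) = 1; x(1) = 12; x(2) = 11; x(3) = 18; x(4) = 7; x(5) = 8; x(6) = 1.
The sequence repeats with period 6.
(312 - 0) mod 6 = 0, so x(312) = x(0) = 1.

1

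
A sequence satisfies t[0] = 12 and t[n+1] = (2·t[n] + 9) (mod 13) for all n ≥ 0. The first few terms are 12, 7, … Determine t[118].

6

t[0] = 12; t[1] = 7; t[2] = 10; t[3] = 3; t[4] = 2; t[5] = 0; t[6] = 9; t[7] = 1; t[8] = 11; t[9] = 5; t[10] = 6; t[11] = 8; t[12] = 12.
Since t[12] = t[0] = 12, the sequence is periodic with period 12.
(118 - 0) mod 12 = 10, so t[118] = t[10] = 6.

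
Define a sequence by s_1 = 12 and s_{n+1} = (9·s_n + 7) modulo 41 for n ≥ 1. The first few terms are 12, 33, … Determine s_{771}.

We have s_1 = 12,  s_2 = 33,  s_3 = 17,  s_4 = 37,  s_5 = 12.
Since s_5 = s_1 = 12, the sequence is periodic with period 4.
So s_{771} = s_{1 + ((771-1) mod 4)} = s_3 = 17.

17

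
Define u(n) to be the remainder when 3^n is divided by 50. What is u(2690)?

Listing terms: u(0) = 1, u(1) = 3, u(2) = 9, u(3) = 27, u(4) = 31, u(5) = 43, u(6) = 29, u(7) = 37, u(8) = 11, u(9) = 33, u(10) = 49, u(11) = 47, u(12) = 41, u(13) = 23, u(14) = 19, u(15) = 7, u(16) = 21, u(17) = 13, u(18) = 39, u(19) = 17, u(20) = 1.
The sequence repeats with period 20.
(2690 - 0) mod 20 = 10, so u(2690) = u(10) = 49.

49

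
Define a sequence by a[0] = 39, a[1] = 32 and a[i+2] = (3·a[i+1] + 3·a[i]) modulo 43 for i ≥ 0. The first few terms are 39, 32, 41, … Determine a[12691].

We have a[0] = 39,  a[1] = 32,  a[2] = 41,  a[3] = 4,  a[4] = 6,  a[5] = 30,  a[6] = 22,  a[7] = 27,  a[8] = 18,  a[9] = 6,  a[10] = 29,  a[11] = 19,  a[12] = 15,  a[13] = 16,  a[14] = 7,  a[15] = 26,  a[16] = 13,  a[17] = 31,  a[18] = 3,  a[19] = 16,  a[20] = 14,  a[21] = 4,  a[22] = 11,  a[23] = 2,  a[24] = 39,  a[25] = 37,  a[26] = 13,  a[27] = 21,  a[28] = 16,  a[29] = 25,  a[30] = 37,  a[31] = 14,  a[32] = 24,  a[33] = 28,  a[34] = 27,  a[35] = 36,  a[36] = 17,  a[37] = 30,  a[38] = 12,  a[39] = 40,  a[40] = 27,  a[41] = 29,  a[42] = 39,  a[43] = 32.
Since (a[42], a[43]) = (a[0], a[1]) = (39, 32) (two consecutive terms determine the rest), the sequence is periodic with period 42.
So a[12691] = a[0 + ((12691-0) mod 42)] = a[7] = 27.

27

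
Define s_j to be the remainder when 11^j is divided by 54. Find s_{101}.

41

We have s_1 = 11,  s_2 = 13,  s_3 = 35,  s_4 = 7,  s_5 = 23,  s_6 = 37,  s_7 = 29,  s_8 = 49,  s_9 = 53,  s_{10} = 43,  s_{11} = 41,  s_{12} = 19,  s_{13} = 47,  s_{14} = 31,  s_{15} = 17,  s_{16} = 25,  s_{17} = 5,  s_{18} = 1,  s_{19} = 11.
Since s_{19} = s_1 = 11, the sequence is periodic with period 18.
(101 - 1) mod 18 = 10, so s_{101} = s_{11} = 41.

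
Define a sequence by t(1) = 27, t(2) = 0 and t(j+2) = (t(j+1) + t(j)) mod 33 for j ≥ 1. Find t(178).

Computing terms: t(1) = 27; t(2) = 0; t(3) = 27; t(4) = 27; t(5) = 21; t(6) = 15; t(7) = 3; t(8) = 18; t(9) = 21; t(10) = 6; t(11) = 27; t(12) = 0.
The sequence repeats with period 10.
(178 - 1) mod 10 = 7, so t(178) = t(8) = 18.

18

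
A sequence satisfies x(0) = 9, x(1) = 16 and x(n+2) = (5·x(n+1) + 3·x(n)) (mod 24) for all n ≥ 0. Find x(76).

20

x(0) = 9; x(1) = 16; x(2) = 11; x(3) = 7; x(4) = 20; x(5) = 1; x(6) = 17; x(7) = 16; x(8) = 11.
Since (x(7), x(8)) = (x(1), x(2)) = (16, 11) (two consecutive terms determine the rest), the sequence is eventually periodic: after a pre-period of length 1 it cycles with period 6.
For n ≥ 1, x(n) depends only on (n - 1) mod 6. (76 - 1) mod 6 = 3, so x(76) = x(4) = 20.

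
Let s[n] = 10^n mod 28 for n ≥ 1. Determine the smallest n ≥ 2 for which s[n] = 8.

s[1] = 10, s[2] = 16, s[3] = 20, s[4] = 4, s[5] = 12, s[6] = 8, s[7] = 24, s[8] = 16.
Since s[8] = s[2] = 16, the sequence is eventually periodic: after a pre-period of length 1 it cycles with period 6.
The value 8 first appears (with n ≥ 2) at s[6].

6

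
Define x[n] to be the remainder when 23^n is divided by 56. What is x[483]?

15

We have x[1] = 23; x[2] = 25; x[3] = 15; x[4] = 9; x[5] = 39; x[6] = 1; x[7] = 23.
Since x[7] = x[1] = 23, the sequence is periodic with period 6.
(483 - 1) mod 6 = 2, so x[483] = x[3] = 15.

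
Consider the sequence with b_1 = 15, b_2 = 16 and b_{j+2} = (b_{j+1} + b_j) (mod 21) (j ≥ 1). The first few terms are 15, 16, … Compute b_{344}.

b_1 = 15,  b_2 = 16,  b_3 = 10,  b_4 = 5,  b_5 = 15,  b_6 = 20,  b_7 = 14,  b_8 = 13,  b_9 = 6,  b_{10} = 19,  b_{11} = 4,  b_{12} = 2,  b_{13} = 6,  b_{14} = 8,  b_{15} = 14,  b_{16} = 1,  b_{17} = 15,  b_{18} = 16.
The sequence repeats with period 16.
So b_{344} = b_{1 + ((344-1) mod 16)} = b_8 = 13.

13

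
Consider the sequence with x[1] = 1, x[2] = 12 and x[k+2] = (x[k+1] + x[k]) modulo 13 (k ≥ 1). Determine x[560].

11

Computing terms: x[1] = 1; x[2] = 12; x[3] = 0; x[4] = 12; x[5] = 12; x[6] = 11; x[7] = 10; x[8] = 8; x[9] = 5; x[10] = 0; x[11] = 5; x[12] = 5; x[13] = 10; x[14] = 2; x[15] = 12; x[16] = 1; x[17] = 0; x[18] = 1; x[19] = 1; x[20] = 2; x[21] = 3; x[22] = 5; x[23] = 8; x[24] = 0; x[25] = 8; x[26] = 8; x[27] = 3; x[28] = 11; x[29] = 1; x[30] = 12.
Since (x[29], x[30]) = (x[1], x[2]) = (1, 12) (two consecutive terms determine the rest), the sequence is periodic with period 28.
(560 - 1) mod 28 = 27, so x[560] = x[28] = 11.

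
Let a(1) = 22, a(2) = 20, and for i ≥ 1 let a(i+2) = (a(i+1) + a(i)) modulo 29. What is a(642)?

Computing terms: a(1) = 22,  a(2) = 20,  a(3) = 13,  a(4) = 4,  a(5) = 17,  a(6) = 21,  a(7) = 9,  a(8) = 1,  a(9) = 10,  a(10) = 11,  a(11) = 21,  a(12) = 3,  a(13) = 24,  a(14) = 27,  a(15) = 22,  a(16) = 20.
The sequence repeats with period 14.
So a(642) = a(1 + ((642-1) mod 14)) = a(12) = 3.

3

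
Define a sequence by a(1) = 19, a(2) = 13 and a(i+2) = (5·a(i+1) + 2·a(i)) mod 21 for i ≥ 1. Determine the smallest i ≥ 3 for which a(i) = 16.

4

Computing terms: a(1) = 19, a(2) = 13, a(3) = 19, a(4) = 16, a(5) = 13, a(6) = 13, a(7) = 7, a(8) = 19, a(9) = 4, a(10) = 16, a(11) = 4, a(12) = 10, a(13) = 16, a(14) = 16, a(15) = 7, a(16) = 4, a(17) = 13, a(18) = 10, a(19) = 13, a(20) = 1, a(21) = 10, a(22) = 10, a(23) = 7, a(24) = 13, a(25) = 16, a(26) = 1, a(27) = 16, a(28) = 19, a(29) = 1, a(30) = 1, a(31) = 7, a(32) = 16, a(33) = 10, a(34) = 19, a(35) = 10, a(36) = 4, a(37) = 19, a(38) = 19, a(39) = 7, a(40) = 10, a(41) = 1, a(42) = 4, a(43) = 1, a(44) = 13, a(45) = 4, a(46) = 4, a(47) = 7, a(48) = 1, a(49) = 19, a(50) = 13.
The sequence repeats with period 48.
The value 16 first appears (with i ≥ 3) at a(4).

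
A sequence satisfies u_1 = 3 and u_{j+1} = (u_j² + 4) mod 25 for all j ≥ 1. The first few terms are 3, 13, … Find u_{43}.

23

Computing terms: u_1 = 3, u_2 = 13, u_3 = 23, u_4 = 8, u_5 = 18, u_6 = 3.
The sequence repeats with period 5.
So u_{43} = u_{1 + ((43-1) mod 5)} = u_3 = 23.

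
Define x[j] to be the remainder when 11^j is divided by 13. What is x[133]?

11

Listing terms: x[0] = 1,  x[1] = 11,  x[2] = 4,  x[3] = 5,  x[4] = 3,  x[5] = 7,  x[6] = 12,  x[7] = 2,  x[8] = 9,  x[9] = 8,  x[10] = 10,  x[11] = 6,  x[12] = 1.
The sequence repeats with period 12.
So x[133] = x[0 + ((133-0) mod 12)] = x[1] = 11.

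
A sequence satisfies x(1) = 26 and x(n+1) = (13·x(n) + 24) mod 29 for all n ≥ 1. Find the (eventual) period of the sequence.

Listing terms: x(1) = 26; x(2) = 14; x(3) = 3; x(4) = 5; x(5) = 2; x(6) = 21; x(7) = 7; x(8) = 28; x(9) = 11; x(10) = 22; x(11) = 20; x(12) = 23; x(13) = 4; x(14) = 18; x(15) = 26.
The sequence repeats with period 14.

14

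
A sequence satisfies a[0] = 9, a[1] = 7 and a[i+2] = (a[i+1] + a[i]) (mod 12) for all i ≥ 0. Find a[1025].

10

a[0] = 9, a[1] = 7, a[2] = 4, a[3] = 11, a[4] = 3, a[5] = 2, a[6] = 5, a[7] = 7, a[8] = 0, a[9] = 7, a[10] = 7, a[11] = 2, a[12] = 9, a[13] = 11, a[14] = 8, a[15] = 7, a[16] = 3, a[17] = 10, a[18] = 1, a[19] = 11, a[20] = 0, a[21] = 11, a[22] = 11, a[23] = 10, a[24] = 9, a[25] = 7.
The sequence repeats with period 24.
So a[1025] = a[0 + ((1025-0) mod 24)] = a[17] = 10.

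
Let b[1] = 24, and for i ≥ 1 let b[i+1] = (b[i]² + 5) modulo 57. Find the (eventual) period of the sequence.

4

Computing terms: b[1] = 24,  b[2] = 11,  b[3] = 12,  b[4] = 35,  b[5] = 33,  b[6] = 11.
Since b[6] = b[2] = 11, the sequence is eventually periodic: after a pre-period of length 1 it cycles with period 4.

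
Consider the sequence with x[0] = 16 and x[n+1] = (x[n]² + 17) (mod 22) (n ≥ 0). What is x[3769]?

x[0] = 16; x[1] = 9; x[2] = 10; x[3] = 7; x[4] = 0; x[5] = 17; x[6] = 20; x[7] = 21; x[8] = 18; x[9] = 11; x[10] = 6; x[11] = 9.
Since x[11] = x[1] = 9, the sequence is eventually periodic: after a pre-period of length 1 it cycles with period 10.
For n ≥ 1, x[n] depends only on (n - 1) mod 10. (3769 - 1) mod 10 = 8, so x[3769] = x[9] = 11.

11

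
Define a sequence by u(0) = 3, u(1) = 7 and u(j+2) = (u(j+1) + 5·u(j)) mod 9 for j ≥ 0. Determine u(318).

6

Computing terms: u(0) = 3, u(1) = 7, u(2) = 4, u(3) = 3, u(4) = 5, u(5) = 2, u(6) = 0, u(7) = 1, u(8) = 1, u(9) = 6, u(10) = 2, u(11) = 5, u(12) = 6, u(13) = 4, u(14) = 7, u(15) = 0, u(16) = 8, u(17) = 8, u(18) = 3, u(19) = 7.
Since (u(18), u(19)) = (u(0), u(1)) = (3, 7) (two consecutive terms determine the rest), the sequence is periodic with period 18.
So u(318) = u(0 + ((318-0) mod 18)) = u(12) = 6.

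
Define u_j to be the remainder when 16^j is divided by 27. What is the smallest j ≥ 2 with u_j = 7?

4

We have u_1 = 16, u_2 = 13, u_3 = 19, u_4 = 7, u_5 = 4, u_6 = 10, u_7 = 25, u_8 = 22, u_9 = 1, u_{10} = 16.
The sequence repeats with period 9.
The value 7 first appears (with j ≥ 2) at u_4.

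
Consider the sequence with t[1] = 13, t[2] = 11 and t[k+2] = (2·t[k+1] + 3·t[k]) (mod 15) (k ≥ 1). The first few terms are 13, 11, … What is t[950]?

11

We have t[1] = 13,  t[2] = 11,  t[3] = 1,  t[4] = 5,  t[5] = 13,  t[6] = 11.
The sequence repeats with period 4.
(950 - 1) mod 4 = 1, so t[950] = t[2] = 11.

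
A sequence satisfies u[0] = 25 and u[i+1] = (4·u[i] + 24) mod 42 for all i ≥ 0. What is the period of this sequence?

u[0] = 25; u[1] = 40; u[2] = 16; u[3] = 4; u[4] = 40.
Since u[4] = u[1] = 40, the sequence is eventually periodic: after a pre-period of length 1 it cycles with period 3.

3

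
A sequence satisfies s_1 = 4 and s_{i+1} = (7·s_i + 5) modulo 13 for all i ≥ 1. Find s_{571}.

Listing terms: s_1 = 4, s_2 = 7, s_3 = 2, s_4 = 6, s_5 = 8, s_6 = 9, s_7 = 3, s_8 = 0, s_9 = 5, s_{10} = 1, s_{11} = 12, s_{12} = 11, s_{13} = 4.
Since s_{13} = s_1 = 4, the sequence is periodic with period 12.
So s_{571} = s_{1 + ((571-1) mod 12)} = s_7 = 3.

3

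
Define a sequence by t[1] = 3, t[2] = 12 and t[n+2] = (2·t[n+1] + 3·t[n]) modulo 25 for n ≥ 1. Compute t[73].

We have t[1] = 3; t[2] = 12; t[3] = 8; t[4] = 2; t[5] = 3; t[6] = 12.
Since (t[5], t[6]) = (t[1], t[2]) = (3, 12) (two consecutive terms determine the rest), the sequence is periodic with period 4.
(73 - 1) mod 4 = 0, so t[73] = t[1] = 3.

3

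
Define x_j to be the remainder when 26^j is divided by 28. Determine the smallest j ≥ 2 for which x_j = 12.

7

We have x_1 = 26; x_2 = 4; x_3 = 20; x_4 = 16; x_5 = 24; x_6 = 8; x_7 = 12; x_8 = 4.
Since x_8 = x_2 = 4, the sequence is eventually periodic: after a pre-period of length 1 it cycles with period 6.
The value 12 first appears (with j ≥ 2) at x_7.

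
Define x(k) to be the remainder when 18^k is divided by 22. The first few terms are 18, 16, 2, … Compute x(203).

x(1) = 18,  x(2) = 16,  x(3) = 2,  x(4) = 14,  x(5) = 10,  x(6) = 4,  x(7) = 6,  x(8) = 20,  x(9) = 8,  x(10) = 12,  x(11) = 18.
The sequence repeats with period 10.
So x(203) = x(1 + ((203-1) mod 10)) = x(3) = 2.

2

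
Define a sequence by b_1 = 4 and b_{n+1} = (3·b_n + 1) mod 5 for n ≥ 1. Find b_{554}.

3

We have b_1 = 4,  b_2 = 3,  b_3 = 0,  b_4 = 1,  b_5 = 4.
The sequence repeats with period 4.
So b_{554} = b_{1 + ((554-1) mod 4)} = b_2 = 3.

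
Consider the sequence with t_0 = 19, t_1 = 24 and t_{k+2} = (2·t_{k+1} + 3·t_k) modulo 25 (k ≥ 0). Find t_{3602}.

We have t_0 = 19; t_1 = 24; t_2 = 5; t_3 = 7; t_4 = 4; t_5 = 4; t_6 = 20; t_7 = 2; t_8 = 14; t_9 = 9; t_{10} = 10; t_{11} = 22; t_{12} = 24; t_{13} = 14; t_{14} = 0; t_{15} = 17; t_{16} = 9; t_{17} = 19; t_{18} = 15; t_{19} = 12; t_{20} = 19; t_{21} = 24.
Since (t_{20}, t_{21}) = (t_0, t_1) = (19, 24) (two consecutive terms determine the rest), the sequence is periodic with period 20.
(3602 - 0) mod 20 = 2, so t_{3602} = t_2 = 5.

5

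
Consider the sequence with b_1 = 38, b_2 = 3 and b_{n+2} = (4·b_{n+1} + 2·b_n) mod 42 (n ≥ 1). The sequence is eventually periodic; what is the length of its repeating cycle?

48

Listing terms: b_1 = 38; b_2 = 3; b_3 = 4; b_4 = 22; b_5 = 12; b_6 = 8; b_7 = 14; b_8 = 30; b_9 = 22; b_{10} = 22; b_{11} = 6; b_{12} = 26; b_{13} = 32; b_{14} = 12; b_{15} = 28; b_{16} = 10; b_{17} = 12; b_{18} = 26; b_{19} = 2; b_{20} = 18; b_{21} = 34; b_{22} = 4; b_{23} = 0; b_{24} = 8; b_{25} = 32; b_{26} = 18; b_{27} = 10; b_{28} = 34; b_{29} = 30; b_{30} = 20; b_{31} = 14; b_{32} = 12; b_{33} = 34; b_{34} = 34; b_{35} = 36; b_{36} = 2; b_{37} = 38; b_{38} = 30; b_{39} = 28; b_{40} = 4; b_{41} = 30; b_{42} = 2; b_{43} = 26; b_{44} = 24; b_{45} = 22; b_{46} = 10; b_{47} = 0; b_{48} = 20; b_{49} = 38; b_{50} = 24; b_{51} = 4; b_{52} = 22.
Since (b_{51}, b_{52}) = (b_3, b_4) = (4, 22) (two consecutive terms determine the rest), the sequence is eventually periodic: after a pre-period of length 2 it cycles with period 48.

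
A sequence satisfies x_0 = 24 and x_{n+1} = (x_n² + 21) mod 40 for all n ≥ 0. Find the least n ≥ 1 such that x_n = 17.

Listing terms: x_0 = 24, x_1 = 37, x_2 = 30, x_3 = 1, x_4 = 22, x_5 = 25, x_6 = 6, x_7 = 17, x_8 = 30.
Since x_8 = x_2 = 30, the sequence is eventually periodic: after a pre-period of length 2 it cycles with period 6.
The value 17 first appears (with n ≥ 1) at x_7.

7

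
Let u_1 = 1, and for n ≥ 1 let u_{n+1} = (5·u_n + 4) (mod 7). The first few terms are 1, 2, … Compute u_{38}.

2

Computing terms: u_1 = 1,  u_2 = 2,  u_3 = 0,  u_4 = 4,  u_5 = 3,  u_6 = 5,  u_7 = 1.
The sequence repeats with period 6.
So u_{38} = u_{1 + ((38-1) mod 6)} = u_2 = 2.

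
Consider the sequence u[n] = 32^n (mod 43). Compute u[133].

42

Listing terms: u[1] = 32; u[2] = 35; u[3] = 2; u[4] = 21; u[5] = 27; u[6] = 4; u[7] = 42; u[8] = 11; u[9] = 8; u[10] = 41; u[11] = 22; u[12] = 16; u[13] = 39; u[14] = 1; u[15] = 32.
Since u[15] = u[1] = 32, the sequence is periodic with period 14.
(133 - 1) mod 14 = 6, so u[133] = u[7] = 42.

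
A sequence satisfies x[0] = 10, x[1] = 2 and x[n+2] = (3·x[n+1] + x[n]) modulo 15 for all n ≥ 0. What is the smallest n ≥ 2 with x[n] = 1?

Listing terms: x[0] = 10, x[1] = 2, x[2] = 1, x[3] = 5, x[4] = 1, x[5] = 8, x[6] = 10, x[7] = 8, x[8] = 4, x[9] = 5, x[10] = 4, x[11] = 2, x[12] = 10, x[13] = 2.
The sequence repeats with period 12.
The value 1 first appears (with n ≥ 2) at x[2].

2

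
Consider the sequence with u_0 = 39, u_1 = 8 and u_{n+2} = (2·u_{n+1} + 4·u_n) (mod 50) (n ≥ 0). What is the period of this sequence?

u_0 = 39,  u_1 = 8,  u_2 = 22,  u_3 = 26,  u_4 = 40,  u_5 = 34,  u_6 = 28,  u_7 = 42,  u_8 = 46,  u_9 = 10,  u_{10} = 4,  u_{11} = 48,  u_{12} = 12,  u_{13} = 16,  u_{14} = 30,  u_{15} = 24,  u_{16} = 18,  u_{17} = 32,  u_{18} = 36,  u_{19} = 0,  u_{20} = 44,  u_{21} = 38,  u_{22} = 2,  u_{23} = 6,  u_{24} = 20,  u_{25} = 14,  u_{26} = 8,  u_{27} = 22.
Since (u_{26}, u_{27}) = (u_1, u_2) = (8, 22) (two consecutive terms determine the rest), the sequence is eventually periodic: after a pre-period of length 1 it cycles with period 25.

25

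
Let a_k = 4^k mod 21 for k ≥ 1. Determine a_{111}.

Computing terms: a_1 = 4; a_2 = 16; a_3 = 1; a_4 = 4.
The sequence repeats with period 3.
So a_{111} = a_{1 + ((111-1) mod 3)} = a_3 = 1.

1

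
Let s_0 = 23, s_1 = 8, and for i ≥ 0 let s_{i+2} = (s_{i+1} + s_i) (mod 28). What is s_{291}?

s_0 = 23,  s_1 = 8,  s_2 = 3,  s_3 = 11,  s_4 = 14,  s_5 = 25,  s_6 = 11,  s_7 = 8,  s_8 = 19,  s_9 = 27,  s_{10} = 18,  s_{11} = 17,  s_{12} = 7,  s_{13} = 24,  s_{14} = 3,  s_{15} = 27,  s_{16} = 2,  s_{17} = 1,  s_{18} = 3,  s_{19} = 4,  s_{20} = 7,  s_{21} = 11,  s_{22} = 18,  s_{23} = 1,  s_{24} = 19,  s_{25} = 20,  s_{26} = 11,  s_{27} = 3,  s_{28} = 14,  s_{29} = 17,  s_{30} = 3,  s_{31} = 20,  s_{32} = 23,  s_{33} = 15,  s_{34} = 10,  s_{35} = 25,  s_{36} = 7,  s_{37} = 4,  s_{38} = 11,  s_{39} = 15,  s_{40} = 26,  s_{41} = 13,  s_{42} = 11,  s_{43} = 24,  s_{44} = 7,  s_{45} = 3,  s_{46} = 10,  s_{47} = 13,  s_{48} = 23,  s_{49} = 8.
The sequence repeats with period 48.
So s_{291} = s_{0 + ((291-0) mod 48)} = s_3 = 11.

11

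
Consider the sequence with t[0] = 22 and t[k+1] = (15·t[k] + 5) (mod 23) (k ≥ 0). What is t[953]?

9

t[0] = 22,  t[1] = 13,  t[2] = 16,  t[3] = 15,  t[4] = 0,  t[5] = 5,  t[6] = 11,  t[7] = 9,  t[8] = 2,  t[9] = 12,  t[10] = 1,  t[11] = 20,  t[12] = 6,  t[13] = 3,  t[14] = 4,  t[15] = 19,  t[16] = 14,  t[17] = 8,  t[18] = 10,  t[19] = 17,  t[20] = 7,  t[21] = 18,  t[22] = 22.
The sequence repeats with period 22.
So t[953] = t[0 + ((953-0) mod 22)] = t[7] = 9.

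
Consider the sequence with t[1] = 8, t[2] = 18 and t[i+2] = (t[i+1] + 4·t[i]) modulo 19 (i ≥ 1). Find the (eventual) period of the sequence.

Computing terms: t[1] = 8,  t[2] = 18,  t[3] = 12,  t[4] = 8,  t[5] = 18.
Since (t[4], t[5]) = (t[1], t[2]) = (8, 18) (two consecutive terms determine the rest), the sequence is periodic with period 3.

3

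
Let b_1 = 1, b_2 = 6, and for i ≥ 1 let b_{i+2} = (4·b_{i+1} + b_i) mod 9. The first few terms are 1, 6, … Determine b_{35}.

b_1 = 1; b_2 = 6; b_3 = 7; b_4 = 7; b_5 = 8; b_6 = 3; b_7 = 2; b_8 = 2; b_9 = 1; b_{10} = 6.
Since (b_9, b_{10}) = (b_1, b_2) = (1, 6) (two consecutive terms determine the rest), the sequence is periodic with period 8.
So b_{35} = b_{1 + ((35-1) mod 8)} = b_3 = 7.

7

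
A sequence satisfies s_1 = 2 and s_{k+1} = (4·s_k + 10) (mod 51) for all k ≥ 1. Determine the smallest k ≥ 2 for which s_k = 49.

s_1 = 2; s_2 = 18; s_3 = 31; s_4 = 32; s_5 = 36; s_6 = 1; s_7 = 14; s_8 = 15; s_9 = 19; s_{10} = 35; s_{11} = 48; s_{12} = 49; s_{13} = 2.
Since s_{13} = s_1 = 2, the sequence is periodic with period 12.
The value 49 first appears (with k ≥ 2) at s_{12}.

12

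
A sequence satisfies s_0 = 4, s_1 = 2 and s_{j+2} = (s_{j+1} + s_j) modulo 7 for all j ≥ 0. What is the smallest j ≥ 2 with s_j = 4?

16

Computing terms: s_0 = 4, s_1 = 2, s_2 = 6, s_3 = 1, s_4 = 0, s_5 = 1, s_6 = 1, s_7 = 2, s_8 = 3, s_9 = 5, s_{10} = 1, s_{11} = 6, s_{12} = 0, s_{13} = 6, s_{14} = 6, s_{15} = 5, s_{16} = 4, s_{17} = 2.
Since (s_{16}, s_{17}) = (s_0, s_1) = (4, 2) (two consecutive terms determine the rest), the sequence is periodic with period 16.
The value 4 next appears (with j ≥ 2) at s_{16}.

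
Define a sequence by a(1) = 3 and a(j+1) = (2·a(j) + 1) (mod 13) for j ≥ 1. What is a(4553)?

We have a(1) = 3; a(2) = 7; a(3) = 2; a(4) = 5; a(5) = 11; a(6) = 10; a(7) = 8; a(8) = 4; a(9) = 9; a(10) = 6; a(11) = 0; a(12) = 1; a(13) = 3.
Since a(13) = a(1) = 3, the sequence is periodic with period 12.
(4553 - 1) mod 12 = 4, so a(4553) = a(5) = 11.

11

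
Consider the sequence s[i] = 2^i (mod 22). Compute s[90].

Listing terms: s[1] = 2, s[2] = 4, s[3] = 8, s[4] = 16, s[5] = 10, s[6] = 20, s[7] = 18, s[8] = 14, s[9] = 6, s[10] = 12, s[11] = 2.
Since s[11] = s[1] = 2, the sequence is periodic with period 10.
So s[90] = s[1 + ((90-1) mod 10)] = s[10] = 12.

12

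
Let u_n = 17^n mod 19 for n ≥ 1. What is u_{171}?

Listing terms: u_1 = 17; u_2 = 4; u_3 = 11; u_4 = 16; u_5 = 6; u_6 = 7; u_7 = 5; u_8 = 9; u_9 = 1; u_{10} = 17.
The sequence repeats with period 9.
So u_{171} = u_{1 + ((171-1) mod 9)} = u_9 = 1.

1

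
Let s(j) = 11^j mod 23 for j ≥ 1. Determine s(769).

s(1) = 11, s(2) = 6, s(3) = 20, s(4) = 13, s(5) = 5, s(6) = 9, s(7) = 7, s(8) = 8, s(9) = 19, s(10) = 2, s(11) = 22, s(12) = 12, s(13) = 17, s(14) = 3, s(15) = 10, s(16) = 18, s(17) = 14, s(18) = 16, s(19) = 15, s(20) = 4, s(21) = 21, s(22) = 1, s(23) = 11.
Since s(23) = s(1) = 11, the sequence is periodic with period 22.
(769 - 1) mod 22 = 20, so s(769) = s(21) = 21.

21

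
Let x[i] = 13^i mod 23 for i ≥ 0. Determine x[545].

We have x[0] = 1,  x[1] = 13,  x[2] = 8,  x[3] = 12,  x[4] = 18,  x[5] = 4,  x[6] = 6,  x[7] = 9,  x[8] = 2,  x[9] = 3,  x[10] = 16,  x[11] = 1.
The sequence repeats with period 11.
(545 - 0) mod 11 = 6, so x[545] = x[6] = 6.

6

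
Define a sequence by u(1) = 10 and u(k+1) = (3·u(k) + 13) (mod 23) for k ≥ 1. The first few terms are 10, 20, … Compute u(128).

16

u(1) = 10; u(2) = 20; u(3) = 4; u(4) = 2; u(5) = 19; u(6) = 1; u(7) = 16; u(8) = 15; u(9) = 12; u(10) = 3; u(11) = 22; u(12) = 10.
The sequence repeats with period 11.
(128 - 1) mod 11 = 6, so u(128) = u(7) = 16.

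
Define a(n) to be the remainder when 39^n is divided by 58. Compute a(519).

a(0) = 1, a(1) = 39, a(2) = 13, a(3) = 43, a(4) = 53, a(5) = 37, a(6) = 51, a(7) = 17, a(8) = 25, a(9) = 47, a(10) = 35, a(11) = 31, a(12) = 49, a(13) = 55, a(14) = 57, a(15) = 19, a(16) = 45, a(17) = 15, a(18) = 5, a(19) = 21, a(20) = 7, a(21) = 41, a(22) = 33, a(23) = 11, a(24) = 23, a(25) = 27, a(26) = 9, a(27) = 3, a(28) = 1.
Since a(28) = a(0) = 1, the sequence is periodic with period 28.
(519 - 0) mod 28 = 15, so a(519) = a(15) = 19.

19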